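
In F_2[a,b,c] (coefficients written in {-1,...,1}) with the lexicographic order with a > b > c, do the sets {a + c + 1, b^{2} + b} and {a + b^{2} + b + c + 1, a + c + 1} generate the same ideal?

Since reduced Gröbner bases are canonical representatives of ideals under a given ordering, it suffices to compute and compare them.
Buchberger on the first generating set:
f_1 = a + c + 1, LT = a.
f_2 = b^{2} + b, LT = b^{2}.

The S-polynomials (S(f_1,f_2)) all reduce to 0 modulo the current basis, so we have a Gröbner basis.
Inter-reduce: drop elements whose leading term is divisible by another's, tail-reduce, and make monic.
Reduced Gröbner basis: {a + c + 1, b^{2} + b}.

Buchberger on the second generating set:
h_1 = a + b^{2} + b + c + 1, LT = a.
h_2 = a + c + 1, LT = a.

S(h_1,h_2): lcm = a. S = b^{2} + b.
  leading term b^{2}: no divisor's leading term divides it; move b^{2} to the remainder.
  leading term b: no divisor's leading term divides it; move b to the remainder.
  remainder b^{2} + b ≠ 0; add k_3 = b^{2} + b to the basis.

The other S-polynomials (S(h_1,k_3), S(h_2,k_3)) all reduce to 0 modulo the current basis, so we have a Gröbner basis.
Inter-reduce: drop elements whose leading term is divisible by another's, tail-reduce, and make monic.
Reduced Gröbner basis: {a + c + 1, b^{2} + b}.

The two bases agree; hence the ideals are identical.

Yes, the ideals are equal.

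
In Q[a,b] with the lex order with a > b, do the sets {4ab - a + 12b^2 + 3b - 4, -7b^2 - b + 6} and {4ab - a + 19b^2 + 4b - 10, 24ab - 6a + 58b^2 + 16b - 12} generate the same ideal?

Yes, the ideals are equal.

Equality of ideals is decidable: compute both reduced Gröbner bases (unique for the ordering) and check whether they agree.
Buchberger on the first generating set:
f_1 = 4ab - a + 12b^2 + 3b - 4, LT = ab.
f_2 = -7b^2 - b + 6, LT = b^2.

S(f_1,f_2): lcm = ab^2. S = -11/28ab + 6/7a + 3b^3 + 3/4b^2 - b.
  leading term ab: subtract (-11/112)·f_1 from -11/28ab + 6/7a + 3b^3 + 3/4b^2 - b → 85/112a + 3b^3 + 27/14b^2 - 79/112b - 11/28
  leading term a: no divisor's leading term divides it; move 85/112a to the remainder.
  leading term b^3: subtract (-3/7b)·f_2 from 3b^3 + 27/14b^2 - 79/112b - 11/28 → 3/2b^2 + 209/112b - 11/28
  leading term b^2: subtract (-3/14)·f_2 from 3/2b^2 + 209/112b - 11/28 → 185/112b + 25/28
  leading term b: no divisor's leading term divides it; move 185/112b to the remainder.
  leading term 1: no divisor's leading term divides it; move 25/28 to the remainder.
  remainder 85/112a + 185/112b + 25/28 ≠ 0; add g_3 = 85/112a + 185/112b + 25/28 to the basis.

The other S-polynomials (S(f_1,g_3), S(f_2,g_3)) all reduce to 0 modulo the current basis, so we have a Gröbner basis.
Inter-reduce: drop elements whose leading term is divisible by another's, tail-reduce, and make monic.
Reduced Gröbner basis: {a + 37/17b + 20/17, b^2 + 1/7b - 6/7}.

Buchberger on the second generating set:
h_1 = 4ab - a + 19b^2 + 4b - 10, LT = ab.
h_2 = 24ab - 6a + 58b^2 + 16b - 12, LT = ab.

S(h_1,h_2): lcm = ab. S = 7/3b^2 + 1/3b - 2.
  leading term b^2: no divisor's leading term divides it; move 7/3b^2 to the remainder.
  leading term b: no divisor's leading term divides it; move 1/3b to the remainder.
  leading term 1: no divisor's leading term divides it; move -2 to the remainder.
  remainder 7/3b^2 + 1/3b - 2 ≠ 0; add k_3 = 7/3b^2 + 1/3b - 2 to the basis.

S(h_1,k_3): lcm = ab^2. S = -11/28ab + 6/7a + 19/4b^3 + b^2 - 5/2b.
  leading term ab: subtract (-11/112)·h_1 from -11/28ab + 6/7a + 19/4b^3 + b^2 - 5/2b → 85/112a + 19/4b^3 + 321/112b^2 - 59/28b - 55/56
  leading term a: no divisor's leading term divides it; move 85/112a to the remainder.
  leading term b^3: subtract (57/28b)·k_3 from 19/4b^3 + 321/112b^2 - 59/28b - 55/56 → 35/16b^2 + 55/28b - 55/56
  leading term b^2: subtract (15/16)·k_3 from 35/16b^2 + 55/28b - 55/56 → 185/112b + 25/28
  leading term b: no divisor's leading term divides it; move 185/112b to the remainder.
  leading term 1: no divisor's leading term divides it; move 25/28 to the remainder.
  remainder 85/112a + 185/112b + 25/28 ≠ 0; add k_4 = 85/112a + 185/112b + 25/28 to the basis.

The other S-polynomials (S(h_2,k_3), S(h_1,k_4), S(h_2,k_4), S(k_3,k_4)) all reduce to 0 modulo the current basis, so we have a Gröbner basis.
Inter-reduce: drop elements whose leading term is divisible by another's, tail-reduce, and make monic.
Reduced Gröbner basis: {a + 37/17b + 20/17, b^2 + 1/7b - 6/7}.

The two bases agree; hence the ideals are identical.
The choice of monomial ordering does not affect the verdict — as long as both bases are computed under the same ordering, their equality decides ideal equality.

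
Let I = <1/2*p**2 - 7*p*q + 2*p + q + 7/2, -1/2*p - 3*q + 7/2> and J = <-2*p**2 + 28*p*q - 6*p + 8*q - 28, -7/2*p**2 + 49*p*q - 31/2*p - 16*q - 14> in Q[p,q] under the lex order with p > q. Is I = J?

Yes, the ideals are equal.

Two ideals are equal iff their reduced Gröbner bases coincide (the reduced basis is unique for a fixed ordering).
Buchberger on the first generating set:
f_1 = 1/2*p**2 - 7*p*q + 2*p + q + 7/2, LT = p**2.
f_2 = -1/2*p - 3*q + 7/2, LT = p.

S(f_1,f_2): lcm = p**2. S = -20*p*q + 11*p + 2*q + 7.
  reduce S modulo (f_1, f_2):
  remainder 120*q**2 - 204*q + 84 ≠ 0; add g_3 = 120*q**2 - 204*q + 84 to the basis.

The other S-polynomials (S(f_1,g_3), S(f_2,g_3)) all reduce to 0 modulo the current basis, so we have a Gröbner basis.
Inter-reduce: drop elements whose leading term is divisible by another's, tail-reduce, and make monic.
Reduced Gröbner basis: {p + 6*q - 7, q**2 - 17/10*q + 7/10}.

Buchberger on the second generating set:
h_1 = -2*p**2 + 28*p*q - 6*p + 8*q - 28, LT = p**2.
h_2 = -7/2*p**2 + 49*p*q - 31/2*p - 16*q - 14, LT = p**2.

S(h_1,h_2): lcm = p**2. S = -10/7*p - 60/7*q + 10.
  reduce S modulo (h_1, h_2):
  remainder -10/7*p - 60/7*q + 10 ≠ 0; add k_3 = -10/7*p - 60/7*q + 10 to the basis.

S(h_1,k_3): lcm = p**2. S = -20*p*q + 10*p - 4*q + 14.
  reduce S modulo (h_1, h_2, k_3):
  remainder 120*q**2 - 204*q + 84 ≠ 0; add k_4 = 120*q**2 - 204*q + 84 to the basis.

The other S-polynomials (S(h_2,k_3), S(h_1,k_4), S(h_2,k_4), S(k_3,k_4)) all reduce to 0 modulo the current basis, so we have a Gröbner basis.
Inter-reduce: drop elements whose leading term is divisible by another's, tail-reduce, and make monic.
Reduced Gröbner basis: {p + 6*q - 7, q**2 - 17/10*q + 7/10}.

These coincide, so the ideals are equal.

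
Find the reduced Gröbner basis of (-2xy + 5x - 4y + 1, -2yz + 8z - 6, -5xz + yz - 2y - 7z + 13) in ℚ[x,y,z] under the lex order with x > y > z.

G = {x - 11/10z² - 8/5z + 17/10, y + 11/2z² - 3z - 7/2, z³ - 6/11z² + 1/11z - 6/11}

f_1 = -2xy + 5x - 4y + 1, LT = xy.
f_2 = -2yz + 8z - 6, LT = yz.
f_3 = -5xz + yz - 2y - 7z + 13, LT = xz.

S(f_1,f_2): lcm = xyz. S = 3/2xz - 3x + 2yz - ½z.
  reduce S modulo (f_1, f_2, f_3):
  remainder -3x - ⅗y + 33/5z - 3 ≠ 0; add g_4 = -3x - ⅗y + 33/5z - 3 to the basis.

S(f_1,f_3): lcm = xyz. S = -5/2xz + ⅕y²z - ⅖y² + ⅗yz + 13/5y - ½z.
  reduce S modulo (f_1, f_2, f_3, g_4):
  remainder -⅖y² + 3y + 33/5z - 46/5 ≠ 0; add g_5 = -⅖y² + 3y + 33/5z - 46/5 to the basis.

S(f_3,g_4): lcm = xz. S = -⅖yz + ⅖y + 11/5z² + ⅖z - 13/5.
  reduce S modulo (f_1, f_2, f_3, g_4, g_5):
  remainder ⅖y + 11/5z² - 6/5z - 7/5 ≠ 0; add g_6 = ⅖y + 11/5z² - 6/5z - 7/5 to the basis.

S(f_2,g_6): lcm = yz. S = -11/2z³ + 3z² - ½z + 3.
  reduce S modulo (f_1, f_2, f_3, g_4, g_5, g_6):
  remainder -11/2z³ + 3z² - ½z + 3 ≠ 0; add g_7 = -11/2z³ + 3z² - ½z + 3 to the basis.

The other S-polynomials (S(f_2,f_3), S(f_1,g_4), S(f_2,g_4), S(f_1,g_5), S(f_2,g_5), S(f_3,g_5), S(g_4,g_5), S(f_1,g_6), S(f_3,g_6), S(g_4,g_6), S(g_5,g_6), S(f_1,g_7), S(f_2,g_7), S(f_3,g_7), S(g_4,g_7), S(g_5,g_7), S(g_6,g_7)) all reduce to 0 modulo the current basis, so we have a Gröbner basis.
Inter-reduce: drop elements whose leading term is divisible by another's, tail-reduce, and make monic.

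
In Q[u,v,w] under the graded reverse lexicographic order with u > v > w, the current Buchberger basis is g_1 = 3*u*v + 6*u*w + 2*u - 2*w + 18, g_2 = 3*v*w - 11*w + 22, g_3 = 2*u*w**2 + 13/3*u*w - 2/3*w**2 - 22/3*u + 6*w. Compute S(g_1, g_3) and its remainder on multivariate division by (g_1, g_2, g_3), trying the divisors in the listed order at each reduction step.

lcm(LM(g_1), LM(g_3)) = u*v*w**2.
S = (lcm/LT(g_1))·g_1 − (lcm/LT(g_3))·g_3 = 2*u*w**3 - 13/6*u*v*w + 2/3*u*w**2 + 1/3*v*w**2 - 2/3*w**3 + 11/3*u*v - 3*v*w + 6*w**2.
Reduce S modulo (g_1, g_2, g_3) in that order:
  leading term u*w**3: subtract (w)·g_3 from 2*u*w**3 - 13/6*u*v*w + 2/3*u*w**2 + 1/3*v*w**2 - 2/3*w**3 + 11/3*u*v - 3*v*w + 6*w**2 → -13/6*u*v*w - 11/3*u*w**2 + 1/3*v*w**2 + 11/3*u*v + 22/3*u*w - 3*v*w
  leading term u*v*w: subtract (-13/18*w)·g_1 from -13/6*u*v*w - 11/3*u*w**2 + 1/3*v*w**2 + 11/3*u*v + 22/3*u*w - 3*v*w → 2/3*u*w**2 + 1/3*v*w**2 + 11/3*u*v + 79/9*u*w - 3*v*w - 13/9*w**2 + 13*w
  leading term u*w**2: subtract (1/3)·g_3 from 2/3*u*w**2 + 1/3*v*w**2 + 11/3*u*v + 79/9*u*w - 3*v*w - 13/9*w**2 + 13*w → 1/3*v*w**2 + 11/3*u*v + 22/3*u*w - 3*v*w - 11/9*w**2 + 22/9*u + 11*w
  leading term v*w**2: subtract (1/9*w)·g_2 from 1/3*v*w**2 + 11/3*u*v + 22/3*u*w - 3*v*w - 11/9*w**2 + 22/9*u + 11*w → 11/3*u*v + 22/3*u*w - 3*v*w + 22/9*u + 77/9*w
  leading term u*v: subtract (11/9)·g_1 from 11/3*u*v + 22/3*u*w - 3*v*w + 22/9*u + 77/9*w → -3*v*w + 11*w - 22
  leading term v*w: subtract (-1)·g_2 from -3*v*w + 11*w - 22 → 0
The remainder is 0, so this S-polynomial contributes no new basis element.
An S-polynomial is built so that the two leading terms cancel; whether anything survives reduction is exactly the Gröbner-basis criterion.

S(g_1, g_3) = 2*u*w**3 - 13/6*u*v*w + 2/3*u*w**2 + 1/3*v*w**2 - 2/3*w**3 + 11/3*u*v - 3*v*w + 6*w**2; remainder on division = 0.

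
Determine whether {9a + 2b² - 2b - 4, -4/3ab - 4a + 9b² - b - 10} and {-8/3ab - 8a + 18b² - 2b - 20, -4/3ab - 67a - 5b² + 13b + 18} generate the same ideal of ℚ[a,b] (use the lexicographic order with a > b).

Yes, the ideals are equal.

Two ideals are equal iff their reduced Gröbner bases coincide (the reduced basis is unique for a fixed ordering).
Buchberger on the first generating set:
f_1 = 9a + 2b² - 2b - 4, LT = a.
f_2 = -4/3ab - 4a + 9b² - b - 10, LT = ab.

S(f_1,f_2): lcm = ab. S = -3a + 2/9b³ + 235/36b² - 43/36b - 15/2.
  leading term a: subtract (-⅓)·f_1 from -3a + 2/9b³ + 235/36b² - 43/36b - 15/2 → 2/9b³ + 259/36b² - 67/36b - 53/6
  leading term b³: no divisor's leading term divides it; move 2/9b³ to the remainder.
  leading term b²: no divisor's leading term divides it; move 259/36b² to the remainder.
  leading term b: no divisor's leading term divides it; move -67/36b to the remainder.
  leading term 1: no divisor's leading term divides it; move -53/6 to the remainder.
  remainder 2/9b³ + 259/36b² - 67/36b - 53/6 ≠ 0; add g_3 = 2/9b³ + 259/36b² - 67/36b - 53/6 to the basis.

The other S-polynomials (S(f_1,g_3), S(f_2,g_3)) all reduce to 0 modulo the current basis, so we have a Gröbner basis.
Inter-reduce: drop elements whose leading term is divisible by another's, tail-reduce, and make monic.
Reduced Gröbner basis: {a + 2/9b² - 2/9b - 4/9, b³ + 259/8b² - 67/8b - 159/4}.

Buchberger on the second generating set:
h_1 = -8/3ab - 8a + 18b² - 2b - 20, LT = ab.
h_2 = -4/3ab - 67a - 5b² + 13b + 18, LT = ab.

S(h_1,h_2): lcm = ab. S = -189/4a - 21/2b² + 21/2b + 21.
  leading term a: no divisor's leading term divides it; move -189/4a to the remainder.
  leading term b²: no divisor's leading term divides it; move -21/2b² to the remainder.
  leading term b: no divisor's leading term divides it; move 21/2b to the remainder.
  leading term 1: no divisor's leading term divides it; move 21 to the remainder.
  remainder -189/4a - 21/2b² + 21/2b + 21 ≠ 0; add k_3 = -189/4a - 21/2b² + 21/2b + 21 to the basis.

S(h_1,k_3): lcm = ab. S = 3a - 2/9b³ - 235/36b² + 43/36b + 15/2.
  leading term a: subtract (-4/63)·k_3 from 3a - 2/9b³ - 235/36b² + 43/36b + 15/2 → -2/9b³ - 259/36b² + 67/36b + 53/6
  leading term b³: no divisor's leading term divides it; move -2/9b³ to the remainder.
  leading term b²: no divisor's leading term divides it; move -259/36b² to the remainder.
  leading term b: no divisor's leading term divides it; move 67/36b to the remainder.
  leading term 1: no divisor's leading term divides it; move 53/6 to the remainder.
  remainder -2/9b³ - 259/36b² + 67/36b + 53/6 ≠ 0; add k_4 = -2/9b³ - 259/36b² + 67/36b + 53/6 to the basis.

The other S-polynomials (S(h_2,k_3), S(h_1,k_4), S(h_2,k_4), S(k_3,k_4)) all reduce to 0 modulo the current basis, so we have a Gröbner basis.
Inter-reduce: drop elements whose leading term is divisible by another's, tail-reduce, and make monic.
Reduced Gröbner basis: {a + 2/9b² - 2/9b - 4/9, b³ + 259/8b² - 67/8b - 159/4}.

The two bases agree; hence the ideals are identical.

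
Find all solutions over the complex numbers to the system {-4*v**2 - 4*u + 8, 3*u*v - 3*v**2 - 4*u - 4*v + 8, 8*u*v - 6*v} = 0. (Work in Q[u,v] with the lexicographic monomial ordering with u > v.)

{(2, 0)}

Compute a lex Gröbner basis by Buchberger's algorithm.
f_1 = -4*u - 4*v**2 + 8, LT = u.
f_2 = 3*u*v - 4*u - 3*v**2 - 4*v + 8, LT = u*v.
f_3 = 8*u*v - 6*v, LT = u*v.

S(f_1,f_2): lcm = u*v. S = 4/3*u + v**3 + v**2 - 2/3*v - 8/3.
  reduce S modulo (f_1, f_2, f_3):
  remainder v**3 - 1/3*v**2 - 2/3*v ≠ 0; add h_4 = v**3 - 1/3*v**2 - 2/3*v to the basis.

S(f_1,f_3): lcm = u*v. S = v**3 - 5/4*v.
  reduce S modulo (f_1, f_2, f_3, h_4):
  remainder 1/3*v**2 - 7/12*v ≠ 0; add h_5 = 1/3*v**2 - 7/12*v to the basis.

S(f_3,h_4): lcm = u*v**3. S = 1/3*u*v**2 + 2/3*u*v - 3/4*v**3.
  reduce S modulo (f_1, f_2, f_3, h_4, h_5):
  remainder 29/144*v ≠ 0; add h_6 = 29/144*v to the basis.

The other S-polynomials (S(f_2,f_3), S(f_1,h_4), S(f_2,h_4), S(f_1,h_5), S(f_2,h_5), S(f_3,h_5), S(h_4,h_5), S(f_1,h_6), S(f_2,h_6), S(f_3,h_6), S(h_4,h_6), S(h_5,h_6)) all reduce to 0 modulo the current basis, so we have a Gröbner basis.
Inter-reduce: drop elements whose leading term is divisible by another's, tail-reduce, and make monic.
Reduced Gröbner basis: {u - 2, v}.

Since the basis is lex-ordered, v is univariate in v. Its roots are {0}. Back-substituting each root into the other basis elements fixes the other coordinates.
  v = 0: the earlier basis element becomes u - 2 = 0, giving u = 2 — point (2, 0).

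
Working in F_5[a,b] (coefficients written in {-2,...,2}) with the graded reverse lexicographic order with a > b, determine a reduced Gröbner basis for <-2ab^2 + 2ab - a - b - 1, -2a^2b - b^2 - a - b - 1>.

f_1 = -2ab^2 + 2ab - a - b - 1, LT = ab^2.
f_2 = -2a^2b - b^2 - a - b - 1, LT = a^2b.

S(f_1,f_2): lcm = a^2b^2. S = -a^2b + 2b^3 - 2a^2 + 2b^2 - 2a + 2b.
  leading term a^2b: subtract (-2)·f_2 from -a^2b + 2b^3 - 2a^2 + 2b^2 - 2a + 2b → 2b^3 - 2a^2 + a - 2
  leading term b^3: no divisor's leading term divides it; move 2b^3 to the remainder.
  leading term a^2: no divisor's leading term divides it; move -2a^2 to the remainder.
  leading term a: no divisor's leading term divides it; move a to the remainder.
  leading term 1: no divisor's leading term divides it; move -2 to the remainder.
  remainder 2b^3 - 2a^2 + a - 2 ≠ 0; add g_3 = 2b^3 - 2a^2 + a - 2 to the basis.

S(f_1,g_3): lcm = ab^3. S = a^3 - ab^2 + 2a^2 - 2ab - 2b^2 + a - 2b.
  leading term a^3: no divisor's leading term divides it; move a^3 to the remainder.
  leading term ab^2: subtract (-2)·f_1 from -ab^2 + 2a^2 - 2ab - 2b^2 + a - 2b → 2a^2 + 2ab - 2b^2 - a + b - 2
  leading term a^2: no divisor's leading term divides it; move 2a^2 to the remainder.
  leading term ab: no divisor's leading term divides it; move 2ab to the remainder.
  leading term b^2: no divisor's leading term divides it; move -2b^2 to the remainder.
  leading term a: no divisor's leading term divides it; move -a to the remainder.
  leading term b: no divisor's leading term divides it; move b to the remainder.
  leading term 1: no divisor's leading term divides it; move -2 to the remainder.
  remainder a^3 + 2a^2 + 2ab - 2b^2 - a + b - 2 ≠ 0; add g_4 = a^3 + 2a^2 + 2ab - 2b^2 - a + b - 2 to the basis.

The other S-polynomials (S(f_2,g_3), S(f_1,g_4), S(f_2,g_4), S(g_3,g_4)) all reduce to 0 modulo the current basis, so we have a Gröbner basis.

G = {a^3 + 2a^2 + 2ab - 2b^2 - a + b - 2, a^2b - 2b^2 - 2a - 2b - 2, ab^2 - ab - 2a - 2b - 2, b^3 - a^2 - 2a - 1}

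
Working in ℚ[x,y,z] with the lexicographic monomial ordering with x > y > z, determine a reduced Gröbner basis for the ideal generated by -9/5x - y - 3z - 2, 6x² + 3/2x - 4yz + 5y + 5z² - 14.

f_1 = -9/5x - y - 3z - 2, LT = x.
f_2 = 6x² + 3/2x - 4yz + 5y + 5z² - 14, LT = x².

S(f_1,f_2): lcm = x². S = 5/9xy + 5/3xz + 31/36x + ⅔yz - ⅚y - ⅚z² + 7/3.
  leading term xy: subtract (-25/81y)·f_1 from 5/9xy + 5/3xz + 31/36x + ⅔yz - ⅚y - ⅚z² + 7/3 → 5/3xz + 31/36x - 25/81y² - 7/27yz - 235/162y - ⅚z² + 7/3
  leading term xz: subtract (-25/27z)·f_1 from 5/3xz + 31/36x - 25/81y² - 7/27yz - 235/162y - ⅚z² + 7/3 → 31/36x - 25/81y² - 32/27yz - 235/162y - 65/18z² - 50/27z + 7/3
  leading term x: subtract (-155/324)·f_1 from 31/36x - 25/81y² - 32/27yz - 235/162y - 65/18z² - 50/27z + 7/3 → -25/81y² - 32/27yz - 625/324y - 65/18z² - 355/108z + 223/162
  leading term y²: no divisor's leading term divides it; move -25/81y² to the remainder.
  leading term yz: no divisor's leading term divides it; move -32/27yz to the remainder.
  leading term y: no divisor's leading term divides it; move -625/324y to the remainder.
  leading term z²: no divisor's leading term divides it; move -65/18z² to the remainder.
  leading term z: no divisor's leading term divides it; move -355/108z to the remainder.
  leading term 1: no divisor's leading term divides it; move 223/162 to the remainder.
  remainder -25/81y² - 32/27yz - 625/324y - 65/18z² - 355/108z + 223/162 ≠ 0; add g_3 = -25/81y² - 32/27yz - 625/324y - 65/18z² - 355/108z + 223/162 to the basis.

The other S-polynomials (S(f_1,g_3), S(f_2,g_3)) all reduce to 0 modulo the current basis, so we have a Gröbner basis.
Inter-reduce: drop elements whose leading term is divisible by another's, tail-reduce, and make monic.

G = {x + 5/9y + 5/3z + 10/9, y² + 96/25yz + 25/4y + 117/10z² + 213/20z - 223/50}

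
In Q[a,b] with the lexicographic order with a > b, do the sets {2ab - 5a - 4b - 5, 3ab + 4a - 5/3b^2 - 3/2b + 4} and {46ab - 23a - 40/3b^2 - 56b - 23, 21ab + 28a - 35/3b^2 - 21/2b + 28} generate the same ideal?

For a fixed monomial order, each ideal has a unique reduced Gröbner basis; comparing bases decides equality.
Buchberger on the first generating set:
f_1 = 2ab - 5a - 4b - 5, LT = ab.
f_2 = 3ab + 4a - 5/3b^2 - 3/2b + 4, LT = ab.

S(f_1,f_2): lcm = ab. S = -23/6a + 5/9b^2 - 3/2b - 23/6.
  leading term a: no divisor's leading term divides it; move -23/6a to the remainder.
  leading term b^2: no divisor's leading term divides it; move 5/9b^2 to the remainder.
  leading term b: no divisor's leading term divides it; move -3/2b to the remainder.
  leading term 1: no divisor's leading term divides it; move -23/6 to the remainder.
  remainder -23/6a + 5/9b^2 - 3/2b - 23/6 ≠ 0; add g_3 = -23/6a + 5/9b^2 - 3/2b - 23/6 to the basis.

S(f_1,g_3): lcm = ab. S = -5/2a + 10/69b^3 - 9/23b^2 - 3b - 5/2.
  leading term a: subtract (15/23)·g_3 from -5/2a + 10/69b^3 - 9/23b^2 - 3b - 5/2 → 10/69b^3 - 52/69b^2 - 93/46b
  leading term b^3: no divisor's leading term divides it; move 10/69b^3 to the remainder.
  leading term b^2: no divisor's leading term divides it; move -52/69b^2 to the remainder.
  leading term b: no divisor's leading term divides it; move -93/46b to the remainder.
  remainder 10/69b^3 - 52/69b^2 - 93/46b ≠ 0; add g_4 = 10/69b^3 - 52/69b^2 - 93/46b to the basis.

The other S-polynomials (S(f_2,g_3), S(f_1,g_4), S(f_2,g_4), S(g_3,g_4)) all reduce to 0 modulo the current basis, so we have a Gröbner basis.
Inter-reduce: drop elements whose leading term is divisible by another's, tail-reduce, and make monic.
Reduced Gröbner basis: {a - 10/69b^2 + 9/23b + 1, b^3 - 26/5b^2 - 279/20b}.

Buchberger on the second generating set:
h_1 = 46ab - 23a - 40/3b^2 - 56b - 23, LT = ab.
h_2 = 21ab + 28a - 35/3b^2 - 21/2b + 28, LT = ab.

S(h_1,h_2): lcm = ab. S = -11/6a + 55/207b^2 - 33/46b - 11/6.
  leading term a: no divisor's leading term divides it; move -11/6a to the remainder.
  leading term b^2: no divisor's leading term divides it; move 55/207b^2 to the remainder.
  leading term b: no divisor's leading term divides it; move -33/46b to the remainder.
  leading term 1: no divisor's leading term divides it; move -11/6 to the remainder.
  remainder -11/6a + 55/207b^2 - 33/46b - 11/6 ≠ 0; add k_3 = -11/6a + 55/207b^2 - 33/46b - 11/6 to the basis.

S(h_1,k_3): lcm = ab. S = -1/2a + 10/69b^3 - 47/69b^2 - 51/23b - 1/2.
  leading term a: subtract (3/11)·k_3 from -1/2a + 10/69b^3 - 47/69b^2 - 51/23b - 1/2 → 10/69b^3 - 52/69b^2 - 93/46b
  leading term b^3: no divisor's leading term divides it; move 10/69b^3 to the remainder.
  leading term b^2: no divisor's leading term divides it; move -52/69b^2 to the remainder.
  leading term b: no divisor's leading term divides it; move -93/46b to the remainder.
  remainder 10/69b^3 - 52/69b^2 - 93/46b ≠ 0; add k_4 = 10/69b^3 - 52/69b^2 - 93/46b to the basis.

The other S-polynomials (S(h_2,k_3), S(h_1,k_4), S(h_2,k_4), S(k_3,k_4)) all reduce to 0 modulo the current basis, so we have a Gröbner basis.
Inter-reduce: drop elements whose leading term is divisible by another's, tail-reduce, and make monic.
Reduced Gröbner basis: {a - 10/69b^2 + 9/23b + 1, b^3 - 26/5b^2 - 279/20b}.

Same reduced basis, so the two generating sets span the same ideal.
The same test decides containment: I ⊆ J iff every generator of I reduces to 0 modulo a Gröbner basis of J.

Yes, the ideals are equal.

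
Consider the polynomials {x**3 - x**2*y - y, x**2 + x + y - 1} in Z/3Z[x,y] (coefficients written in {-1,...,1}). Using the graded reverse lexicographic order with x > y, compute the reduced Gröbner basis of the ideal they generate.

G = {x**2 + x + y - 1, y**2 - x - y - 1}

f_1 = x**3 - x**2*y - y, LT = x**3.
f_2 = x**2 + x + y - 1, LT = x**2.

S(f_1,f_2): lcm = x**3. S = -x**2*y - x**2 - x*y + x - y.
  reduce S modulo (f_1, f_2):
  remainder y**2 - x - y - 1 ≠ 0; add g_3 = y**2 - x - y - 1 to the basis.

The other S-polynomials (S(f_1,g_3), S(f_2,g_3)) all reduce to 0 modulo the current basis, so we have a Gröbner basis.
Inter-reduce: drop elements whose leading term is divisible by another's, tail-reduce, and make monic.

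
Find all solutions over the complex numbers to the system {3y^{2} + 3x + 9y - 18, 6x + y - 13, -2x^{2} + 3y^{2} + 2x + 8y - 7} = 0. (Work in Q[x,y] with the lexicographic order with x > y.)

{(2, 1)}

Compute a lex Gröbner basis by Buchberger's algorithm.
f_1 = 3x + 3y^{2} + 9y - 18, LT = x.
f_2 = 6x + y - 13, LT = x.
f_3 = -2x^{2} + 2x + 3y^{2} + 8y - 7, LT = x^{2}.

S(f_1,f_2): lcm = x. S = y^{2} + \tfrac{17}{6}y - \tfrac{23}{6}.
  leading term y^{2}: no divisor's leading term divides it; move y^{2} to the remainder.
  leading term y: no divisor's leading term divides it; move \tfrac{17}{6}y to the remainder.
  leading term 1: no divisor's leading term divides it; move -\tfrac{23}{6} to the remainder.
  remainder y^{2} + \tfrac{17}{6}y - \tfrac{23}{6} ≠ 0; add h_4 = y^{2} + \tfrac{17}{6}y - \tfrac{23}{6} to the basis.

S(f_1,f_3): lcm = x^{2}. S = xy^{2} + 3xy - 5x + \tfrac{3}{2}y^{2} + 4y - \tfrac{7}{2}.
  leading term xy^{2}: subtract (\tfrac{1}{3}y^{2})·f_1 from xy^{2} + 3xy - 5x + \tfrac{3}{2}y^{2} + 4y - \tfrac{7}{2} → 3xy - 5x - y^{4} - 3y^{3} + \tfrac{15}{2}y^{2} + 4y - \tfrac{7}{2}
  leading term xy: subtract (y)·f_1 from 3xy - 5x - y^{4} - 3y^{3} + \tfrac{15}{2}y^{2} + 4y - \tfrac{7}{2} → -5x - y^{4} - 6y^{3} - \tfrac{3}{2}y^{2} + 22y - \tfrac{7}{2}
  leading term x: subtract (-\tfrac{5}{3})·f_1 from -5x - y^{4} - 6y^{3} - \tfrac{3}{2}y^{2} + 22y - \tfrac{7}{2} → -y^{4} - 6y^{3} + \tfrac{7}{2}y^{2} + 37y - \tfrac{67}{2}
  leading term y^{4}: subtract (-y^{2})·h_4 from -y^{4} - 6y^{3} + \tfrac{7}{2}y^{2} + 37y - \tfrac{67}{2} → -\tfrac{19}{6}y^{3} - \tfrac{1}{3}y^{2} + 37y - \tfrac{67}{2}
  leading term y^{3}: subtract (-\tfrac{19}{6}y)·h_4 from -\tfrac{19}{6}y^{3} - \tfrac{1}{3}y^{2} + 37y - \tfrac{67}{2} → \tfrac{311}{36}y^{2} + \tfrac{895}{36}y - \tfrac{67}{2}
  leading term y^{2}: subtract (\tfrac{311}{36})·h_4 from \tfrac{311}{36}y^{2} + \tfrac{895}{36}y - \tfrac{67}{2} → \tfrac{83}{216}y - \tfrac{83}{216}
  leading term y: no divisor's leading term divides it; move \tfrac{83}{216}y to the remainder.
  leading term 1: no divisor's leading term divides it; move -\tfrac{83}{216} to the remainder.
  remainder \tfrac{83}{216}y - \tfrac{83}{216} ≠ 0; add h_5 = \tfrac{83}{216}y - \tfrac{83}{216} to the basis.

The other S-polynomials (S(f_2,f_3), S(f_1,h_4), S(f_2,h_4), S(f_3,h_4), S(f_1,h_5), S(f_2,h_5), S(f_3,h_5), S(h_4,h_5)) all reduce to 0 modulo the current basis, so we have a Gröbner basis.
Inter-reduce: drop elements whose leading term is divisible by another's, tail-reduce, and make monic.
Reduced Gröbner basis: {x - 2, y - 1}.

Since the basis is lex-ordered, y - 1 is univariate in y. Its roots are {1}. Back-substituting each root into the other basis elements fixes the other coordinates.
  y = 1: the earlier basis element becomes x - 2 = 0, giving x = 2 — point (2, 1).
Check: every point annihilates each of the original generators.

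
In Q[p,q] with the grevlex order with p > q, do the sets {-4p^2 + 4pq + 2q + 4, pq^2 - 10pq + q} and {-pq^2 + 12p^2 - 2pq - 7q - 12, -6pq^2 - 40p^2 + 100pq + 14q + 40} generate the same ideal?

Yes, the ideals are equal.

Since reduced Gröbner bases are canonical representatives of ideals under a given ordering, it suffices to compute and compare them.
Buchberger on the first generating set:
f_1 = -4p^2 + 4pq + 2q + 4, LT = p^2.
f_2 = pq^2 - 10pq + q, LT = pq^2.

S(f_1,f_2): lcm = p^2q^2. S = -pq^3 + 10p^2q - 1/2q^3 - pq - q^2.
  reduce S modulo (f_1, f_2):
  remainder -1/2q^3 - pq + 5q^2 + 10q ≠ 0; add g_3 = -1/2q^3 - pq + 5q^2 + 10q to the basis.

The other S-polynomials (S(f_1,g_3), S(f_2,g_3)) all reduce to 0 modulo the current basis, so we have a Gröbner basis.
Inter-reduce: drop elements whose leading term is divisible by another's, tail-reduce, and make monic.
Reduced Gröbner basis: {pq^2 - 10pq + q, q^3 + 2pq - 10q^2 - 20q, p^2 - pq - 1/2q - 1}.

Buchberger on the second generating set:
h_1 = -pq^2 + 12p^2 - 2pq - 7q - 12, LT = pq^2.
h_2 = -6pq^2 - 40p^2 + 100pq + 14q + 40, LT = pq^2.

S(h_1,h_2): lcm = pq^2. S = -56/3p^2 + 56/3pq + 28/3q + 56/3.
  reduce S modulo (h_1, h_2):
  remainder -56/3p^2 + 56/3pq + 28/3q + 56/3 ≠ 0; add k_3 = -56/3p^2 + 56/3pq + 28/3q + 56/3 to the basis.

S(h_1,k_3): lcm = p^2q^2. S = pq^3 - 12p^3 + 2p^2q + 1/2q^3 + 7pq + q^2 + 12p.
  reduce S modulo (h_1, h_2, k_3):
  remainder 1/2q^3 + pq - 5q^2 - 10q ≠ 0; add k_4 = 1/2q^3 + pq - 5q^2 - 10q to the basis.

The other S-polynomials (S(h_2,k_3), S(h_1,k_4), S(h_2,k_4), S(k_3,k_4)) all reduce to 0 modulo the current basis, so we have a Gröbner basis.
Inter-reduce: drop elements whose leading term is divisible by another's, tail-reduce, and make monic.
Reduced Gröbner basis: {pq^2 - 10pq + q, q^3 + 2pq - 10q^2 - 20q, p^2 - pq - 1/2q - 1}.

The two bases agree; hence the ideals are identical.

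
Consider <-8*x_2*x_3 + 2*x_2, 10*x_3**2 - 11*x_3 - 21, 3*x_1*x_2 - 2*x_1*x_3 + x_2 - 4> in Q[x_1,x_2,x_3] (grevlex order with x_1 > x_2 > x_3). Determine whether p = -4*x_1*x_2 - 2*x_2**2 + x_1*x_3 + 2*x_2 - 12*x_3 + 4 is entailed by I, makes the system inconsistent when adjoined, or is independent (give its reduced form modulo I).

Adjoining -4*x_1*x_2 - 2*x_2**2 + x_1*x_3 + 2*x_2 - 12*x_3 + 4 makes the ideal the whole ring: the system is inconsistent.

First compute the reduced Gröbner basis of I by Buchberger's algorithm.
f_1 = -8*x_2*x_3 + 2*x_2, LT = x_2*x_3.
f_2 = 10*x_3**2 - 11*x_3 - 21, LT = x_3**2.
f_3 = 3*x_1*x_2 - 2*x_1*x_3 + x_2 - 4, LT = x_1*x_2.

S(f_1,f_2): lcm = x_2*x_3**2. S = 17/20*x_2*x_3 + 21/10*x_2.
  leading term x_2*x_3: subtract (-17/160)·f_1 from 17/20*x_2*x_3 + 21/10*x_2 → 37/16*x_2
  leading term x_2: no divisor's leading term divides it; move 37/16*x_2 to the remainder.
  remainder 37/16*x_2 ≠ 0; add h_4 = 37/16*x_2 to the basis.

S(f_1,f_3): lcm = x_1*x_2*x_3. S = 2/3*x_1*x_3**2 - 1/4*x_1*x_2 - 1/3*x_2*x_3 + 4/3*x_3.
  leading term x_1*x_3**2: subtract (1/15*x_1)·f_2 from 2/3*x_1*x_3**2 - 1/4*x_1*x_2 - 1/3*x_2*x_3 + 4/3*x_3 → -1/4*x_1*x_2 + 11/15*x_1*x_3 - 1/3*x_2*x_3 + 7/5*x_1 + 4/3*x_3
  leading term x_1*x_2: subtract (-1/12)·f_3 from -1/4*x_1*x_2 + 11/15*x_1*x_3 - 1/3*x_2*x_3 + 7/5*x_1 + 4/3*x_3 → 17/30*x_1*x_3 - 1/3*x_2*x_3 + 7/5*x_1 + 1/12*x_2 + 4/3*x_3 - 1/3
  leading term x_1*x_3: no divisor's leading term divides it; move 17/30*x_1*x_3 to the remainder.
  leading term x_2*x_3: subtract (1/24)·f_1 from -1/3*x_2*x_3 + 7/5*x_1 + 1/12*x_2 + 4/3*x_3 - 1/3 → 7/5*x_1 + 4/3*x_3 - 1/3
  leading term x_1: no divisor's leading term divides it; move 7/5*x_1 to the remainder.
  leading term x_3: no divisor's leading term divides it; move 4/3*x_3 to the remainder.
  leading term 1: no divisor's leading term divides it; move -1/3 to the remainder.
  remainder 17/30*x_1*x_3 + 7/5*x_1 + 4/3*x_3 - 1/3 ≠ 0; add h_5 = 17/30*x_1*x_3 + 7/5*x_1 + 4/3*x_3 - 1/3 to the basis.

S(f_3,h_4): lcm = x_1*x_2. S = -2/3*x_1*x_3 + 1/3*x_2 - 4/3.
  leading term x_1*x_3: subtract (-20/17)·h_5 from -2/3*x_1*x_3 + 1/3*x_2 - 4/3 → 28/17*x_1 + 1/3*x_2 + 80/51*x_3 - 88/51
  leading term x_1: no divisor's leading term divides it; move 28/17*x_1 to the remainder.
  leading term x_2: subtract (16/111)·h_4 from 1/3*x_2 + 80/51*x_3 - 88/51 → 80/51*x_3 - 88/51
  leading term x_3: no divisor's leading term divides it; move 80/51*x_3 to the remainder.
  leading term 1: no divisor's leading term divides it; move -88/51 to the remainder.
  remainder 28/17*x_1 + 80/51*x_3 - 88/51 ≠ 0; add h_6 = 28/17*x_1 + 80/51*x_3 - 88/51 to the basis.

The other S-polynomials (S(f_2,f_3), S(f_1,h_4), S(f_2,h_4), S(f_1,h_5), S(f_2,h_5), S(f_3,h_5), S(h_4,h_5), S(f_1,h_6), S(f_2,h_6), S(f_3,h_6), S(h_4,h_6), S(h_5,h_6)) all reduce to 0 modulo the current basis, so we have a Gröbner basis.
Inter-reduce: drop elements whose leading term is divisible by another's, tail-reduce, and make monic.
Reduced Gröbner basis: {x_3**2 - 11/10*x_3 - 21/10, x_1 + 20/21*x_3 - 22/21, x_2}.
Label its elements g_1 = x_3**2 - 11/10*x_3 - 21/10, g_2 = x_1 + 20/21*x_3 - 22/21, g_3 = x_2.

Reduce p = -4*x_1*x_2 - 2*x_2**2 + x_1*x_3 + 2*x_2 - 12*x_3 + 4 modulo G:
  leading term x_1*x_2: subtract (-4*x_2)·g_2 from -4*x_1*x_2 - 2*x_2**2 + x_1*x_3 + 2*x_2 - 12*x_3 + 4 → -2*x_2**2 + x_1*x_3 + 80/21*x_2*x_3 - 46/21*x_2 - 12*x_3 + 4
  leading term x_2**2: subtract (-2*x_2)·g_3 from -2*x_2**2 + x_1*x_3 + 80/21*x_2*x_3 - 46/21*x_2 - 12*x_3 + 4 → x_1*x_3 + 80/21*x_2*x_3 - 46/21*x_2 - 12*x_3 + 4
  leading term x_1*x_3: subtract (x_3)·g_2 from x_1*x_3 + 80/21*x_2*x_3 - 46/21*x_2 - 12*x_3 + 4 → 80/21*x_2*x_3 - 20/21*x_3**2 - 46/21*x_2 - 230/21*x_3 + 4
  leading term x_2*x_3: subtract (80/21*x_3)·g_3 from 80/21*x_2*x_3 - 20/21*x_3**2 - 46/21*x_2 - 230/21*x_3 + 4 → -20/21*x_3**2 - 46/21*x_2 - 230/21*x_3 + 4
  leading term x_3**2: subtract (-20/21)·g_1 from -20/21*x_3**2 - 46/21*x_2 - 230/21*x_3 + 4 → -46/21*x_2 - 12*x_3 + 2
  leading term x_2: subtract (-46/21)·g_3 from -46/21*x_2 - 12*x_3 + 2 → -12*x_3 + 2
  leading term x_3: no divisor's leading term divides it; move -12*x_3 to the remainder.
  leading term 1: no divisor's leading term divides it; move 2 to the remainder.
  normal form = -12*x_3 + 2.
The normal form is nonzero, so p ∉ I. Since p minus its normal form lies in I, I + (p) = I + (r) where r = -12*x_3 + 2; decide whether this ideal is the whole ring.
Run Buchberger on G together with r (pairs among the g_i already reduce to 0 since G is a Gröbner basis):
g_1 = x_3**2 - 11/10*x_3 - 21/10, LT = x_3**2.
g_2 = x_1 + 20/21*x_3 - 22/21, LT = x_1.
g_3 = x_2, LT = x_2.
r = -12*x_3 + 2, LT = x_3.

S(g_1,r): lcm = x_3**2. S = -14/15*x_3 - 21/10.
  leading term x_3: subtract (7/90)·r from -14/15*x_3 - 21/10 → -203/90
  leading term 1: no divisor's leading term divides it; move -203/90 to the remainder.
  remainder -203/90 ≠ 0; add m_5 = -203/90 to the basis.

The other S-polynomials (S(g_1,g_2), S(g_1,g_3), S(g_2,g_3), S(g_2,r), S(g_3,r), S(g_1,m_5), S(g_2,m_5), S(g_3,m_5), S(r,m_5)) all reduce to 0 modulo the current basis, so we have a Gröbner basis.
Inter-reduce: drop elements whose leading term is divisible by another's, tail-reduce, and make monic.
Reduced Gröbner basis: {1}.
The reduced Gröbner basis of I + (p) is {1}: the ideal is the whole ring, so the enlarged system has no common solution — adjoining p is inconsistent.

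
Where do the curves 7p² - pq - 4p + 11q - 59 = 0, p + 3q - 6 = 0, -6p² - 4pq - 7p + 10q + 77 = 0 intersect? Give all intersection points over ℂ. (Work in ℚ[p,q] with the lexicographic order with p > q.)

Compute a lex Gröbner basis by Buchberger's algorithm.
f_1 = 7p² - pq - 4p + 11q - 59, LT = p².
f_2 = p + 3q - 6, LT = p.
f_3 = -6p² - 4pq - 7p + 10q + 77, LT = p².

S(f_1,f_2): lcm = p². S = -22/7pq + 38/7p + 11/7q - 59/7.
  leading term pq: subtract (-22/7q)·f_2 from -22/7pq + 38/7p + 11/7q - 59/7 → 38/7p + 66/7q² - 121/7q - 59/7
  leading term p: subtract (38/7)·f_2 from 38/7p + 66/7q² - 121/7q - 59/7 → 66/7q² - 235/7q + 169/7
  leading term q²: no divisor's leading term divides it; move 66/7q² to the remainder.
  leading term q: no divisor's leading term divides it; move -235/7q to the remainder.
  leading term 1: no divisor's leading term divides it; move 169/7 to the remainder.
  remainder 66/7q² - 235/7q + 169/7 ≠ 0; add h_4 = 66/7q² - 235/7q + 169/7 to the basis.

S(f_1,f_3): lcm = p². S = -17/21pq - 73/42p + 68/21q + 185/42.
  leading term pq: subtract (-17/21q)·f_2 from -17/21pq - 73/42p + 68/21q + 185/42 → -73/42p + 17/7q² - 34/21q + 185/42
  leading term p: subtract (-73/42)·f_2 from -73/42p + 17/7q² - 34/21q + 185/42 → 17/7q² + 151/42q - 253/42
  leading term q²: subtract (17/66)·h_4 from 17/7q² + 151/42q - 253/42 → 404/33q - 404/33
  leading term q: no divisor's leading term divides it; move 404/33q to the remainder.
  leading term 1: no divisor's leading term divides it; move -404/33 to the remainder.
  remainder 404/33q - 404/33 ≠ 0; add h_5 = 404/33q - 404/33 to the basis.

The other S-polynomials (S(f_2,f_3), S(f_1,h_4), S(f_2,h_4), S(f_3,h_4), S(f_1,h_5), S(f_2,h_5), S(f_3,h_5), S(h_4,h_5)) all reduce to 0 modulo the current basis, so we have a Gröbner basis.
Inter-reduce: drop elements whose leading term is divisible by another's, tail-reduce, and make monic.
Reduced Gröbner basis: {p - 3, q - 1}.

The lex basis is triangular: the last element involves only q. Solving q - 1 = 0 gives q ∈ {1}; substituting each value into the earlier elements determines the remaining variables.
  q = 1: the earlier basis element becomes p - 3 = 0, giving p = 3 — point (3, 1).
Substituting each solution back into the original system confirms all equations vanish.

{(3, 1)}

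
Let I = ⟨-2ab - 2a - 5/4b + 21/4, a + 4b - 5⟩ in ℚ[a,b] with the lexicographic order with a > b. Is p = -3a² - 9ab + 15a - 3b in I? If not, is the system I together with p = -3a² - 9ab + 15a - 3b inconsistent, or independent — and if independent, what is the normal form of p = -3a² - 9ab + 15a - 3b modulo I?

-3a² - 9ab + 15a - 3b is independent of I; its normal form modulo I is 57/8b - 57/8.

First compute the reduced Gröbner basis of I by Buchberger's algorithm.
f_1 = -2ab - 2a - 5/4b + 21/4, LT = ab.
f_2 = a + 4b - 5, LT = a.

S(f_1,f_2): lcm = ab. S = a - 4b² + 45/8b - 21/8.
  leading term a: subtract (1)·f_2 from a - 4b² + 45/8b - 21/8 → -4b² + 13/8b + 19/8
  leading term b²: no divisor's leading term divides it; move -4b² to the remainder.
  leading term b: no divisor's leading term divides it; move 13/8b to the remainder.
  leading term 1: no divisor's leading term divides it; move 19/8 to the remainder.
  remainder -4b² + 13/8b + 19/8 ≠ 0; add h_3 = -4b² + 13/8b + 19/8 to the basis.

S(f_1,h_3): lcm = ab². S = 45/32ab + 19/32a + ⅝b² - 21/8b.
  leading term ab: subtract (-45/64)·f_1 from 45/32ab + 19/32a + ⅝b² - 21/8b → -13/16a + ⅝b² - 897/256b + 945/256
  leading term a: subtract (-13/16)·f_2 from -13/16a + ⅝b² - 897/256b + 945/256 → ⅝b² - 65/256b - 95/256
  leading term b²: subtract (-5/32)·h_3 from ⅝b² - 65/256b - 95/256 → 0
  remainder 0.

S(f_2,h_3): leading monomials are coprime, so the S-polynomial reduces to 0 (Buchberger's first criterion).
Every S-polynomial of the final basis reduces to 0, so we have a Gröbner basis.
Inter-reduce: drop elements whose leading term is divisible by another's, tail-reduce, and make monic.
Reduced Gröbner basis: {a + 4b - 5, b² - 13/32b - 19/32}.
Label its elements g_1 = a + 4b - 5, g_2 = b² - 13/32b - 19/32.

Reduce p = -3a² - 9ab + 15a - 3b modulo G:
  leading term a²: subtract (-3a)·g_1 from -3a² - 9ab + 15a - 3b → 3ab - 3b
  leading term ab: subtract (3b)·g_1 from 3ab - 3b → -12b² + 12b
  leading term b²: subtract (-12)·g_2 from -12b² + 12b → 57/8b - 57/8
  leading term b: no divisor's leading term divides it; move 57/8b to the remainder.
  leading term 1: no divisor's leading term divides it; move -57/8 to the remainder.
  normal form = 57/8b - 57/8.
The normal form is nonzero, so p ∉ I. Since p minus its normal form lies in I, I + (p) = I + (r) where r = 57/8b - 57/8; decide whether this ideal is the whole ring.
Run Buchberger on G together with r (pairs among the g_i already reduce to 0 since G is a Gröbner basis):
g_1 = a + 4b - 5, LT = a.
g_2 = b² - 13/32b - 19/32, LT = b².
r = 57/8b - 57/8, LT = b.

S(g_1,g_2): leading monomials are coprime, so the S-polynomial reduces to 0 (Buchberger's first criterion).
S(g_1,r): leading monomials are coprime, so the S-polynomial reduces to 0 (Buchberger's first criterion).
S(g_2,r): lcm = b². S = 19/32b - 19/32.
  leading term b: subtract (1/12)·r from 19/32b - 19/32 → 0
  remainder 0.

Every S-polynomial of the final basis reduces to 0, so we have a Gröbner basis.
Inter-reduce: drop elements whose leading term is divisible by another's, tail-reduce, and make monic.
Reduced Gröbner basis: {a - 1, b - 1}.
The reduced Gröbner basis of I + (p) is {a - 1, b - 1} ≠ {1}, a proper ideal, so the enlarged system stays consistent: p is independent of I, with normal form 57/8b - 57/8.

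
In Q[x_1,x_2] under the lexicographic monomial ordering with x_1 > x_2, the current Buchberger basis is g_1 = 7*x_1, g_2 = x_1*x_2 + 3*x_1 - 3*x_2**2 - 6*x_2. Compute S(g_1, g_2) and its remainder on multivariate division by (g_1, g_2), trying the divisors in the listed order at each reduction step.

S(g_1, g_2) = -3*x_1 + 3*x_2**2 + 6*x_2; remainder on division = 3*x_2**2 + 6*x_2.

lcm(LM(g_1), LM(g_2)) = x_1*x_2.
S = (lcm/LT(g_1))·g_1 − (lcm/LT(g_2))·g_2 = -3*x_1 + 3*x_2**2 + 6*x_2.
Reduce S modulo (g_1, g_2) in that order:
  leading term x_1: subtract (-3/7)·g_1 from -3*x_1 + 3*x_2**2 + 6*x_2 → 3*x_2**2 + 6*x_2
  leading term x_2**2: no divisor's leading term divides it; move 3*x_2**2 to the remainder.
  leading term x_2: no divisor's leading term divides it; move 6*x_2 to the remainder.
The remainder 3*x_2**2 + 6*x_2 is nonzero, so it would be added as the next basis element.
This is the inner loop of Buchberger's algorithm — each nonzero remainder becomes a new basis element.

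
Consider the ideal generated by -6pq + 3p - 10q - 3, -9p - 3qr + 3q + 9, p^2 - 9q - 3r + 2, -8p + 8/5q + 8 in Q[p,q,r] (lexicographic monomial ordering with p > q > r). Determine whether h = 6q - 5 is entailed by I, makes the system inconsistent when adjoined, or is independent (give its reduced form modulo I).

Adjoining 6q - 5 makes the ideal the whole ring: the system is inconsistent.

First compute the reduced Gröbner basis of I by Buchberger's algorithm.
f_1 = -6pq + 3p - 10q - 3, LT = pq.
f_2 = -9p - 3qr + 3q + 9, LT = p.
f_3 = p^2 - 9q - 3r + 2, LT = p^2.
f_4 = -8p + 8/5q + 8, LT = p.

S(f_1,f_2): lcm = pq. S = -1/2p - 1/3q^2r + 1/3q^2 + 8/3q + 1/2.
  leading term p: subtract (1/18)·f_2 from -1/2p - 1/3q^2r + 1/3q^2 + 8/3q + 1/2 → -1/3q^2r + 1/3q^2 + 1/6qr + 5/2q
  leading term q^2r: no divisor's leading term divides it; move -1/3q^2r to the remainder.
  leading term q^2: no divisor's leading term divides it; move 1/3q^2 to the remainder.
  leading term qr: no divisor's leading term divides it; move 1/6qr to the remainder.
  leading term q: no divisor's leading term divides it; move 5/2q to the remainder.
  remainder -1/3q^2r + 1/3q^2 + 1/6qr + 5/2q ≠ 0; add k_5 = -1/3q^2r + 1/3q^2 + 1/6qr + 5/2q to the basis.

S(f_1,f_3): lcm = p^2q. S = -1/2p^2 + 5/3pq + 1/2p + 9q^2 + 3qr - 2q.
  leading term p^2: subtract (1/18p)·f_2 from -1/2p^2 + 5/3pq + 1/2p + 9q^2 + 3qr - 2q → 1/6pqr + 3/2pq + 9q^2 + 3qr - 2q
  leading term pqr: subtract (-1/36r)·f_1 from 1/6pqr + 3/2pq + 9q^2 + 3qr - 2q → 3/2pq + 1/12pr + 9q^2 + 49/18qr - 2q - 1/12r
  leading term pq: subtract (-1/4)·f_1 from 3/2pq + 1/12pr + 9q^2 + 49/18qr - 2q - 1/12r → 1/12pr + 3/4p + 9q^2 + 49/18qr - 9/2q - 1/12r - 3/4
  leading term pr: subtract (-1/108r)·f_2 from 1/12pr + 3/4p + 9q^2 + 49/18qr - 9/2q - 1/12r - 3/4 → 3/4p + 9q^2 - 1/36qr^2 + 11/4qr - 9/2q - 3/4
  leading term p: subtract (-1/12)·f_2 from 3/4p + 9q^2 - 1/36qr^2 + 11/4qr - 9/2q - 3/4 → 9q^2 - 1/36qr^2 + 5/2qr - 17/4q
  leading term q^2: no divisor's leading term divides it; move 9q^2 to the remainder.
  leading term qr^2: no divisor's leading term divides it; move -1/36qr^2 to the remainder.
  leading term qr: no divisor's leading term divides it; move 5/2qr to the remainder.
  leading term q: no divisor's leading term divides it; move -17/4q to the remainder.
  remainder 9q^2 - 1/36qr^2 + 5/2qr - 17/4q ≠ 0; add k_6 = 9q^2 - 1/36qr^2 + 5/2qr - 17/4q to the basis.

S(f_1,f_4): lcm = pq. S = -1/2p + 1/5q^2 + 8/3q + 1/2.
  leading term p: subtract (1/18)·f_2 from -1/2p + 1/5q^2 + 8/3q + 1/2 → 1/5q^2 + 1/6qr + 5/2q
  leading term q^2: subtract (1/45)·k_6 from 1/5q^2 + 1/6qr + 5/2q → 1/1620qr^2 + 1/9qr + 467/180q
  leading term qr^2: no divisor's leading term divides it; move 1/1620qr^2 to the remainder.
  leading term qr: no divisor's leading term divides it; move 1/9qr to the remainder.
  leading term q: no divisor's leading term divides it; move 467/180q to the remainder.
  remainder 1/1620qr^2 + 1/9qr + 467/180q ≠ 0; add k_7 = 1/1620qr^2 + 1/9qr + 467/180q to the basis.

S(f_2,f_3): lcm = p^2. S = 1/3pqr - 1/3pq - p + 9q + 3r - 2.
  leading term pqr: subtract (-1/18r)·f_1 from 1/3pqr - 1/3pq - p + 9q + 3r - 2 → -1/3pq + 1/6pr - p - 5/9qr + 9q + 17/6r - 2
  leading term pq: subtract (1/18)·f_1 from -1/3pq + 1/6pr - p - 5/9qr + 9q + 17/6r - 2 → 1/6pr - 7/6p - 5/9qr + 86/9q + 17/6r - 11/6
  leading term pr: subtract (-1/54r)·f_2 from 1/6pr - 7/6p - 5/9qr + 86/9q + 17/6r - 11/6 → -7/6p - 1/18qr^2 - 1/2qr + 86/9q + 3r - 11/6
  leading term p: subtract (7/54)·f_2 from -7/6p - 1/18qr^2 - 1/2qr + 86/9q + 3r - 11/6 → -1/18qr^2 - 1/9qr + 55/6q + 3r - 3
  leading term qr^2: subtract (-90)·k_7 from -1/18qr^2 - 1/9qr + 55/6q + 3r - 3 → 89/9qr + 728/3q + 3r - 3
  leading term qr: no divisor's leading term divides it; move 89/9qr to the remainder.
  leading term q: no divisor's leading term divides it; move 728/3q to the remainder.
  leading term r: no divisor's leading term divides it; move 3r to the remainder.
  leading term 1: no divisor's leading term divides it; move -3 to the remainder.
  remainder 89/9qr + 728/3q + 3r - 3 ≠ 0; add k_8 = 89/9qr + 728/3q + 3r - 3 to the basis.

S(f_2,f_4): lcm = p. S = 1/3qr - 2/15q.
  leading term qr: subtract (3/89)·k_8 from 1/3qr - 2/15q → -11098/1335q - 9/89r + 9/89
  leading term q: no divisor's leading term divides it; move -11098/1335q to the remainder.
  leading term r: no divisor's leading term divides it; move -9/89r to the remainder.
  leading term 1: no divisor's leading term divides it; move 9/89 to the remainder.
  remainder -11098/1335q - 9/89r + 9/89 ≠ 0; add k_9 = -11098/1335q - 9/89r + 9/89 to the basis.

S(f_3,f_4): lcm = p^2. S = 1/5pq + p - 9q - 3r + 2.
  leading term pq: subtract (-1/30)·f_1 from 1/5pq + p - 9q - 3r + 2 → 11/10p - 28/3q - 3r + 19/10
  leading term p: subtract (-11/90)·f_2 from 11/10p - 28/3q - 3r + 19/10 → -11/30qr - 269/30q - 3r + 3
  leading term qr: subtract (-33/890)·k_8 from -11/30qr - 269/30q - 3r + 3 → 83/2670q - 2571/890r + 2571/890
  leading term q: subtract (-83/22196)·k_9 from 83/2670q - 2571/890r + 2571/890 → -320637/110980r + 320637/110980
  leading term r: no divisor's leading term divides it; move -320637/110980r to the remainder.
  leading term 1: no divisor's leading term divides it; move 320637/110980 to the remainder.
  remainder -320637/110980r + 320637/110980 ≠ 0; add k_10 = -320637/110980r + 320637/110980 to the basis.

The other S-polynomials (S(f_1,k_5), S(f_2,k_5), S(f_3,k_5), S(f_4,k_5), S(f_1,k_6), S(f_2,k_6), S(f_3,k_6), S(f_4,k_6), S(k_5,k_6), S(f_1,k_7), S(f_2,k_7), S(f_3,k_7), S(f_4,k_7), S(k_5,k_7), S(k_6,k_7), S(f_1,k_8), S(f_2,k_8), S(f_3,k_8), S(f_4,k_8), S(k_5,k_8), S(k_6,k_8), S(k_7,k_8), S(f_1,k_9), S(f_2,k_9), S(f_3,k_9), S(f_4,k_9), S(k_5,k_9), S(k_6,k_9), S(k_7,k_9), S(k_8,k_9), S(f_1,k_10), S(f_2,k_10), S(f_3,k_10), S(f_4,k_10), S(k_5,k_10), S(k_6,k_10), S(k_7,k_10), S(k_8,k_10), S(k_9,k_10)) all reduce to 0 modulo the current basis, so we have a Gröbner basis.
Inter-reduce: drop elements whose leading term is divisible by another's, tail-reduce, and make monic.
Reduced Gröbner basis: {p - 1, q, r - 1}.
Label its elements g_1 = p - 1, g_2 = q, g_3 = r - 1.

Reduce h = 6q - 5 modulo G:
  leading term q: subtract (6)·g_2 from 6q - 5 → -5
  leading term 1: no divisor's leading term divides it; move -5 to the remainder.
  normal form = -5.
The normal form is nonzero, so h ∉ I. Since h minus its normal form lies in I, I + (h) = I + (n) where n = -5; decide whether this ideal is the whole ring.
Here n = -5 is a nonzero constant, hence a unit: 1 ∈ I + (h), the Gröbner basis of I + (h) is {1}, and the enlarged system has no common solution — adjoining h is inconsistent.

The remainder on division by a Gröbner basis is unique — it is the normal form.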